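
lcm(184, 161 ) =1288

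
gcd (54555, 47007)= 3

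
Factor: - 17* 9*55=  - 3^2*5^1*11^1*17^1= - 8415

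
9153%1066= 625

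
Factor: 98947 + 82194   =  181141   =  181141^1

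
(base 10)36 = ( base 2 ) 100100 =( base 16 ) 24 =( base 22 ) 1E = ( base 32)14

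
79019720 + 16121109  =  95140829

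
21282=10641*2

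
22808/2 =11404 = 11404.00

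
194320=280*694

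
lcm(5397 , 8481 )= 59367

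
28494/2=14247 = 14247.00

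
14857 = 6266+8591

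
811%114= 13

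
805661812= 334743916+470917896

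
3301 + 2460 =5761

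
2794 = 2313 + 481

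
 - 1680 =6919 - 8599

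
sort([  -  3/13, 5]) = [ - 3/13,5]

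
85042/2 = 42521 =42521.00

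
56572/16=3535 + 3/4 = 3535.75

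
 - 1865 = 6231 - 8096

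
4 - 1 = 3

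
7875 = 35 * 225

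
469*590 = 276710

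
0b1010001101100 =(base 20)d18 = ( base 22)AHE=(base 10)5228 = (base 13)24C2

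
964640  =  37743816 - 36779176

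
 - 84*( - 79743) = 6698412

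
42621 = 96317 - 53696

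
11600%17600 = 11600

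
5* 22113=110565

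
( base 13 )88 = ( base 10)112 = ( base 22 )52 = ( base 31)3J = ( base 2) 1110000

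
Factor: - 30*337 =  - 10110 = - 2^1*3^1*5^1*337^1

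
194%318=194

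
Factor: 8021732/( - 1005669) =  - 2^2 * 3^( - 3) * 7^(-1)*17^( - 1)*41^2*313^ ( - 1 ) * 1193^1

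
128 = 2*64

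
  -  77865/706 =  - 77865/706 =-110.29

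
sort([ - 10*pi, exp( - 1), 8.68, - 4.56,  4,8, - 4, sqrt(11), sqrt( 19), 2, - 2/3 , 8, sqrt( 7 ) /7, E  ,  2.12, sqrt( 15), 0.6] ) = [ - 10*pi, - 4.56, - 4, - 2/3,exp( - 1), sqrt ( 7)/7, 0.6, 2, 2.12,E  ,  sqrt( 11 ), sqrt( 15 ), 4 , sqrt(19), 8, 8, 8.68] 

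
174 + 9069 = 9243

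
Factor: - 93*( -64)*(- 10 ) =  - 59520= -2^7*3^1*5^1*31^1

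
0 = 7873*0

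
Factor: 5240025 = 3^3*5^2*7^1*1109^1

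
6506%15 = 11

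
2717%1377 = 1340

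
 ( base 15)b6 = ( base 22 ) 7h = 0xAB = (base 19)90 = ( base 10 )171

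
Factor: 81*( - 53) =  - 3^4 * 53^1=- 4293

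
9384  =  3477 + 5907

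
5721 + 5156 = 10877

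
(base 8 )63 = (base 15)36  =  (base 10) 51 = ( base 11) 47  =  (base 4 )303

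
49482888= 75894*652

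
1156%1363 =1156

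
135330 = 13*10410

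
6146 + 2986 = 9132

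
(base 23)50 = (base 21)5a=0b1110011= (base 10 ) 115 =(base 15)7A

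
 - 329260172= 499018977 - 828279149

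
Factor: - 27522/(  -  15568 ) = 2^( - 3)*3^2 * 7^( -1)*11^1 = 99/56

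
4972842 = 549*9058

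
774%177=66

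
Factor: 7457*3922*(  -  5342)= - 156234023068 = - 2^2*37^1*53^1*2671^1*7457^1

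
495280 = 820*604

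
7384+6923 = 14307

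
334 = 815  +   - 481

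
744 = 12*62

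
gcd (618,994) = 2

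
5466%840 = 426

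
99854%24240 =2894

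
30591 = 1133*27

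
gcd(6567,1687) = 1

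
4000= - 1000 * ( - 4 ) 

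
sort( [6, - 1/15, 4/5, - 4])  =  [ - 4,  -  1/15, 4/5, 6 ]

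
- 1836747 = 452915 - 2289662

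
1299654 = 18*72203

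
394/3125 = 394/3125 = 0.13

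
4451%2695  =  1756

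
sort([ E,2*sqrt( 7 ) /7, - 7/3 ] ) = [  -  7/3 , 2*sqrt(7)/7,E ]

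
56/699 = 56/699 = 0.08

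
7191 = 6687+504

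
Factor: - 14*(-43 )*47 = 28294 = 2^1*7^1*43^1*47^1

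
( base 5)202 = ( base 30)1m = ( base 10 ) 52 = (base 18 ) 2g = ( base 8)64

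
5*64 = 320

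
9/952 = 9/952 = 0.01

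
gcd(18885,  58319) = 1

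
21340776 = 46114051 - 24773275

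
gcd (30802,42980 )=2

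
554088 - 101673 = 452415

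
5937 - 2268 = 3669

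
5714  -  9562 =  - 3848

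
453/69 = 151/23= 6.57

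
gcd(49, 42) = 7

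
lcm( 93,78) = 2418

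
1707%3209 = 1707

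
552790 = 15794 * 35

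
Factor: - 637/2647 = -7^2*13^1*2647^(- 1)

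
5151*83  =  427533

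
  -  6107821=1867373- 7975194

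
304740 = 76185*4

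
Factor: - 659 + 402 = -257 = -257^1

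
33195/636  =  52  +  41/212 = 52.19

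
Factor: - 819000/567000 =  - 3^( - 2 )*13^1 = -13/9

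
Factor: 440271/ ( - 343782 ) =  - 2^(  -  1) * 13^1*53^1 * 269^( - 1) =- 689/538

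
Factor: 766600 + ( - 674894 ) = 2^1*45853^1=91706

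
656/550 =328/275 = 1.19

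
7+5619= 5626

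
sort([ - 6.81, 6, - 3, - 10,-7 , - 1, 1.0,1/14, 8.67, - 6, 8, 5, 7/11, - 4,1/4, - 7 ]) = [  -  10, - 7, - 7, - 6.81,-6,  -  4, - 3,  -  1,1/14, 1/4, 7/11,1.0,5,  6, 8, 8.67]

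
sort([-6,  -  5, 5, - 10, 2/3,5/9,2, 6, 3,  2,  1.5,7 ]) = [-10,-6, - 5,5/9, 2/3, 1.5,2, 2,3, 5, 6 , 7 ]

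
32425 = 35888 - 3463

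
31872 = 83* 384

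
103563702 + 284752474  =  388316176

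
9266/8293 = 1 + 973/8293  =  1.12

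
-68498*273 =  - 18699954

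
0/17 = 0  =  0.00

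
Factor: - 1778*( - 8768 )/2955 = 15589504/2955 = 2^7*3^( - 1)*5^( - 1 )*7^1*127^1*137^1*197^(  -  1 )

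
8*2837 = 22696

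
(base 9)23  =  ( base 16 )15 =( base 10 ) 21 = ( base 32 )l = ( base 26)L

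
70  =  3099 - 3029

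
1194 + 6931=8125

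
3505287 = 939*3733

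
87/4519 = 87/4519 =0.02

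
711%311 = 89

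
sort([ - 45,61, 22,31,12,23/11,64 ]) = [ - 45 , 23/11,12,22, 31, 61,64]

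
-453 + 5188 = 4735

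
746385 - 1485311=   -738926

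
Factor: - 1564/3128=-2^( - 1) = - 1/2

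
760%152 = 0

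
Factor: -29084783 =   -  7^2*  13^1* 45659^1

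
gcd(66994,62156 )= 82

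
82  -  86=- 4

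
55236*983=54296988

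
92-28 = 64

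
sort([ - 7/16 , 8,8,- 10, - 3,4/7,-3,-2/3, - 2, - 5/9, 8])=[ - 10, - 3, - 3,-2,-2/3, - 5/9, - 7/16, 4/7, 8,  8, 8]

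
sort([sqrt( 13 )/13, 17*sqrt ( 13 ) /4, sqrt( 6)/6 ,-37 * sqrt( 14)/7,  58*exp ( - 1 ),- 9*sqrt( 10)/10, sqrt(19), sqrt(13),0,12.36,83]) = [ - 37 * sqrt( 14)/7, - 9*sqrt(10 ) /10,0, sqrt( 13) /13,sqrt(6) /6, sqrt( 13 ),sqrt( 19 ), 12.36, 17*sqrt(13)/4,  58*exp( - 1 ), 83]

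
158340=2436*65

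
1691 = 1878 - 187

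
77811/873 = 25937/291 = 89.13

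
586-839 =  - 253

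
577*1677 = 967629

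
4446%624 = 78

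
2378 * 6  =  14268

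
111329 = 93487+17842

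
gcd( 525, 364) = 7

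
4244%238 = 198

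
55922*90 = 5032980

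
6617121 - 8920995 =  - 2303874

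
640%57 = 13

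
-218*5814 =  - 1267452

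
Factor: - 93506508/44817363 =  - 10389612/4979707 = - 2^2* 3^1*23^( - 1) * 216509^( - 1) * 865801^1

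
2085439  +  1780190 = 3865629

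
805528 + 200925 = 1006453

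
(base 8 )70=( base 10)56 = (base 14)40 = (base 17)35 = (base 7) 110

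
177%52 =21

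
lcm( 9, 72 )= 72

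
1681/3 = 1681/3 = 560.33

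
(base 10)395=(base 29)di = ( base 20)jf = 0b110001011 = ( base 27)eh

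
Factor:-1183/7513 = - 7^1 * 11^( - 1)*13^2 * 683^ ( - 1)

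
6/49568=3/24784= 0.00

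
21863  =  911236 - 889373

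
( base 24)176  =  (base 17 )2A2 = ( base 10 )750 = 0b1011101110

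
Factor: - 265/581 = -5^1 * 7^(-1)*53^1*83^( - 1 )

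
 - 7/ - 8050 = 1/1150=0.00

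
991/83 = 991/83  =  11.94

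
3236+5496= 8732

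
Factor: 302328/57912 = 3^1*13^1*17^1 * 127^(-1) = 663/127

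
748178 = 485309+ 262869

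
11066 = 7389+3677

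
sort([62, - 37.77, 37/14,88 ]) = [ - 37.77,37/14,62,88]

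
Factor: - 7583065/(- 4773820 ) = 1516613/954764 = 2^( - 2) * 7^1 * 29^1*31^1*241^1 * 238691^(- 1) 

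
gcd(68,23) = 1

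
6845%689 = 644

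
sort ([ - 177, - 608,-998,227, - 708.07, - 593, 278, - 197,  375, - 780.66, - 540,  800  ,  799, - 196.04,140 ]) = [-998,-780.66, - 708.07, - 608,  -  593,-540, - 197, - 196.04, - 177,  140, 227,278, 375 , 799,800] 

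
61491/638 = 96 + 243/638 = 96.38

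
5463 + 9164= 14627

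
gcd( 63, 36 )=9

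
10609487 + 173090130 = 183699617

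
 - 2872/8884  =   - 1 + 1503/2221  =  - 0.32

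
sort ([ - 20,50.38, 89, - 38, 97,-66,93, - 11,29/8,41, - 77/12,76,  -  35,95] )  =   [-66, -38, - 35,-20, - 11, - 77/12,29/8,41,50.38,76,89,93,95,97 ] 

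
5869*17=99773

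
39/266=39/266  =  0.15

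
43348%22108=21240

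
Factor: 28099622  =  2^1*14049811^1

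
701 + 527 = 1228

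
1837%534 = 235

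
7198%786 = 124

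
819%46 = 37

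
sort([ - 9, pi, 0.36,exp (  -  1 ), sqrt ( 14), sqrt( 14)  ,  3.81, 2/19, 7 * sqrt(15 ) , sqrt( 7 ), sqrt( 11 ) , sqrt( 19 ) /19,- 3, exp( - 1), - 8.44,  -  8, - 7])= [-9 , - 8.44, - 8,-7, - 3, 2/19,sqrt( 19)/19,  0.36,  exp(-1 ), exp( - 1), sqrt( 7 ), pi, sqrt(11), sqrt( 14),sqrt( 14),3.81,7*sqrt( 15 ) ] 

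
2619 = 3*873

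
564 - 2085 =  - 1521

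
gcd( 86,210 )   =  2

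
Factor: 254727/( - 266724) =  - 913/956 = - 2^( - 2)*11^1*83^1*239^(-1)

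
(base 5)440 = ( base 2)1111000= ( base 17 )71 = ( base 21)5f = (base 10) 120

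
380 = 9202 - 8822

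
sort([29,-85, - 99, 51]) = [-99, - 85,29, 51] 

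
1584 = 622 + 962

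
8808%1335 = 798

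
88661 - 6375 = 82286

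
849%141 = 3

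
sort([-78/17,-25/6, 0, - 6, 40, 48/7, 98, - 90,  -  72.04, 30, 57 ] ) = [  -  90, -72.04,  -  6,  -  78/17,-25/6,0,48/7,30, 40, 57, 98 ]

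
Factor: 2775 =3^1*5^2*37^1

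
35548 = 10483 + 25065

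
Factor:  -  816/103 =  - 2^4*3^1*17^1*103^(  -  1) 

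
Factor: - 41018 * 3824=- 156852832=- 2^5*239^1 * 20509^1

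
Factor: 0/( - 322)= 0^1 = 0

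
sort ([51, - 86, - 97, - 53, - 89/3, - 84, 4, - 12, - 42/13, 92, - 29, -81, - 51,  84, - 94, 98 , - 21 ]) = [ - 97, -94, - 86, - 84, - 81, - 53 , - 51,  -  89/3, - 29, - 21, - 12, - 42/13 , 4, 51, 84, 92, 98 ]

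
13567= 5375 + 8192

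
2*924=1848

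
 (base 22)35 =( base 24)2N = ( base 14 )51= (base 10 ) 71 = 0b1000111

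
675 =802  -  127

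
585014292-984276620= - 399262328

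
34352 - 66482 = -32130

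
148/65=2 +18/65 = 2.28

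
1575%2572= 1575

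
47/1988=47/1988 = 0.02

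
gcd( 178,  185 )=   1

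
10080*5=50400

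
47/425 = 47/425 = 0.11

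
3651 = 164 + 3487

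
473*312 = 147576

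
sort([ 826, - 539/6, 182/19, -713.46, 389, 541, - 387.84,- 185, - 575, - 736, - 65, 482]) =[ - 736, - 713.46, - 575, - 387.84, - 185, - 539/6, - 65,182/19, 389 , 482, 541, 826]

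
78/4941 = 26/1647 = 0.02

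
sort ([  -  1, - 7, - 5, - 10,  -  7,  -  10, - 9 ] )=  [ - 10, - 10, - 9, - 7, - 7,  -  5, - 1]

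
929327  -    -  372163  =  1301490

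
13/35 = 13/35= 0.37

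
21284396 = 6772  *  3143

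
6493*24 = 155832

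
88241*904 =79769864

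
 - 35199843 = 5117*( - 6879 )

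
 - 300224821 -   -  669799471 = 369574650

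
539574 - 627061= - 87487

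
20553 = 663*31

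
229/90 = 229/90 =2.54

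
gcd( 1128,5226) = 6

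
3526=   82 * 43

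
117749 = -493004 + 610753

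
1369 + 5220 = 6589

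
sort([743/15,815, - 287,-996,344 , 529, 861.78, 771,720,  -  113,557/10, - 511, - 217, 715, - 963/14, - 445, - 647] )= [ - 996, - 647,-511, - 445, - 287,-217, - 113, - 963/14,  743/15, 557/10, 344,529, 715, 720,  771, 815, 861.78] 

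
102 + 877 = 979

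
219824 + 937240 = 1157064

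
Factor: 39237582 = 2^1*3^1* 71^1*92107^1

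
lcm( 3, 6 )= 6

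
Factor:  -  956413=- 37^1*25849^1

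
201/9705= 67/3235  =  0.02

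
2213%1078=57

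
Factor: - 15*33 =-3^2*5^1*11^1 = -  495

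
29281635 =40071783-10790148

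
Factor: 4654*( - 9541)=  - 44403814 = - 2^1*7^1 * 13^1*29^1*47^1 * 179^1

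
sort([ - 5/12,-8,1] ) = [ - 8, - 5/12, 1 ]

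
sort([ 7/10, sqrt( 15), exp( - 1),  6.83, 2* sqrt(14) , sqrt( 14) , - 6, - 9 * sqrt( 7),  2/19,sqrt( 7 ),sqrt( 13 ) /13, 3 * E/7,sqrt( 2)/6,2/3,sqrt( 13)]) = [ - 9*sqrt (7),-6,2/19,sqrt( 2)/6 , sqrt(13 ) /13,exp( - 1),2/3, 7/10,3*E/7 , sqrt( 7),  sqrt( 13),sqrt ( 14 ),sqrt ( 15 ), 6.83,2 * sqrt( 14 )]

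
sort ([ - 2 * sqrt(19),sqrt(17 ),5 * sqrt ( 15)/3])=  [- 2*sqrt( 19),sqrt( 17),5*sqrt(15) /3]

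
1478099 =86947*17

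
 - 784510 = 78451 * ( - 10) 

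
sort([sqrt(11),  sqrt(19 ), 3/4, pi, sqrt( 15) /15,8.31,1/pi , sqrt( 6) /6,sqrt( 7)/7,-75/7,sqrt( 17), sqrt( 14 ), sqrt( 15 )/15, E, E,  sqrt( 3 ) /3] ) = [ - 75/7,sqrt(15 ) /15, sqrt( 15 ) /15, 1/pi, sqrt( 7 ) /7,sqrt( 6)/6, sqrt( 3 ) /3, 3/4, E,E, pi, sqrt( 11 ), sqrt(14), sqrt ( 17), sqrt( 19), 8.31]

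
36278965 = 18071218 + 18207747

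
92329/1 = 92329= 92329.00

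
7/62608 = 1/8944 = 0.00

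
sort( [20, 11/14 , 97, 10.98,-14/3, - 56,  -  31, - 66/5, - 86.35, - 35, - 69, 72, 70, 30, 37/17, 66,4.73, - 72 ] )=[  -  86.35 ,- 72,  -  69, - 56 , - 35,  -  31 , - 66/5, - 14/3, 11/14,37/17, 4.73,  10.98, 20, 30,66, 70, 72, 97 ]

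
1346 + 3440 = 4786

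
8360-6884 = 1476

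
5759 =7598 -1839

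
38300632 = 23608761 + 14691871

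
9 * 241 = 2169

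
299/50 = 5 + 49/50  =  5.98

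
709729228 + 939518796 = 1649248024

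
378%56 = 42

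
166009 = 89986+76023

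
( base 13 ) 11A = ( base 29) 6I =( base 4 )3000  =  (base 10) 192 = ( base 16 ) c0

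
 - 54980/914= - 27490/457 = -60.15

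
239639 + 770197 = 1009836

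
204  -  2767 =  - 2563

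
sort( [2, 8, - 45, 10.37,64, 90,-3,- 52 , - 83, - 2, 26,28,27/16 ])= [-83,- 52, - 45 , - 3,-2,27/16 , 2 , 8, 10.37,26,  28, 64,90]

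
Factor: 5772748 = 2^2 * 557^1*2591^1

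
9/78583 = 9/78583 = 0.00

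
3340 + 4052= 7392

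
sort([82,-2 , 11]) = [ - 2, 11, 82 ] 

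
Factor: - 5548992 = - 2^6*3^1*28901^1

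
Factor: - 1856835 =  - 3^2*5^1 * 41263^1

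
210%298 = 210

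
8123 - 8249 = - 126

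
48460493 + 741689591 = 790150084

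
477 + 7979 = 8456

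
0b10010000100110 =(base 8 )22046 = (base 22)J2E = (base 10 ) 9254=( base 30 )A8E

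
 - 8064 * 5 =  - 40320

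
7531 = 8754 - 1223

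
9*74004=666036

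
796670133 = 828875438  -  32205305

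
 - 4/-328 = 1/82 = 0.01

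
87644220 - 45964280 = 41679940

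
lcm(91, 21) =273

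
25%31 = 25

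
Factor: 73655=5^1*14731^1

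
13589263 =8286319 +5302944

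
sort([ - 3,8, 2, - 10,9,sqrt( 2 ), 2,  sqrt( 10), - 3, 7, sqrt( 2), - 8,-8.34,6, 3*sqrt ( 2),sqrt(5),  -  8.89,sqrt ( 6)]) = [ - 10,-8.89, - 8.34, - 8,- 3, - 3, sqrt( 2 ), sqrt( 2 ), 2,2, sqrt(5),sqrt(6), sqrt( 10) , 3*sqrt(2),  6, 7,8,9]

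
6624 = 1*6624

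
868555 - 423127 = 445428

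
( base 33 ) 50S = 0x1561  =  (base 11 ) 4126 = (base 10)5473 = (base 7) 21646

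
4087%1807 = 473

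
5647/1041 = 5647/1041= 5.42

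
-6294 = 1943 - 8237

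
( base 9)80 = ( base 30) 2c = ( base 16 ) 48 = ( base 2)1001000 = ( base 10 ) 72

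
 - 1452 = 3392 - 4844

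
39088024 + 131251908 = 170339932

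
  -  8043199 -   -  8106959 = 63760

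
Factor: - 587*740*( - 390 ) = 169408200  =  2^3*3^1*5^2*13^1*37^1*587^1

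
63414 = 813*78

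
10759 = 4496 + 6263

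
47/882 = 47/882 = 0.05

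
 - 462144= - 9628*48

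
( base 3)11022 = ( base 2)1110100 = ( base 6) 312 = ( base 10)116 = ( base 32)3K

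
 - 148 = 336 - 484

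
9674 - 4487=5187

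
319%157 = 5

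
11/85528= 11/85528 =0.00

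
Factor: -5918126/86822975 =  - 2^1*5^( - 2)*79^ (-1)*137^1*21599^1*43961^( - 1) 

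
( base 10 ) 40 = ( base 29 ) 1b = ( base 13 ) 31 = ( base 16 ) 28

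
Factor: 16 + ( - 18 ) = -2 = - 2^1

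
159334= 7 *22762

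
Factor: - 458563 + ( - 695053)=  - 2^4*72101^1 = - 1153616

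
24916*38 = 946808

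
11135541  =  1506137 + 9629404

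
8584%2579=847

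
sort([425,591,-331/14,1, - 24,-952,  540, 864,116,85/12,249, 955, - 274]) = [  -  952, - 274,-24, - 331/14,1,85/12, 116,249,425  ,  540 , 591,864 , 955]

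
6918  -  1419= 5499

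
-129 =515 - 644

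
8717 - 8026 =691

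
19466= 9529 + 9937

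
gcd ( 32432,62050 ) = 2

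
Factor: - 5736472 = - 2^3* 7^1*102437^1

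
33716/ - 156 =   -  217+34/39 =-216.13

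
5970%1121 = 365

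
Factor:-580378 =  - 2^1*290189^1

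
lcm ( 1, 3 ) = 3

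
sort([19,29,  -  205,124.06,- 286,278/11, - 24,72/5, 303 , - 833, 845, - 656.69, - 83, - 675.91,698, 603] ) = [ - 833, - 675.91, -656.69,- 286, - 205,-83, - 24, 72/5, 19,278/11, 29,124.06, 303, 603,698, 845]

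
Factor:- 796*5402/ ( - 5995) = 4299992/5995 = 2^3*5^( -1 )*11^(  -  1) * 37^1 * 73^1 * 109^( - 1 )*199^1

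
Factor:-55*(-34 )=1870 = 2^1 * 5^1 * 11^1*17^1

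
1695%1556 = 139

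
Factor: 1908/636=3 = 3^1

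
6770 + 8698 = 15468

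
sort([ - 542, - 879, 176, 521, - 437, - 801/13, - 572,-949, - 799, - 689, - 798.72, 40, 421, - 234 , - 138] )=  [ -949, - 879, - 799, - 798.72, - 689 ,-572 , - 542, - 437, - 234, - 138, -801/13,40,176, 421, 521]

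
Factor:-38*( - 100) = 3800 = 2^3*5^2*19^1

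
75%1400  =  75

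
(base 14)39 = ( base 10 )51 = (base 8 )63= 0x33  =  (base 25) 21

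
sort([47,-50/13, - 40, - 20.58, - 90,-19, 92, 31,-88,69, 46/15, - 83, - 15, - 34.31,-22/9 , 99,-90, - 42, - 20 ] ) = [-90,-90, - 88,-83, - 42, -40, - 34.31, - 20.58,- 20, - 19,  -  15, -50/13,  -  22/9, 46/15,31, 47, 69,92, 99 ] 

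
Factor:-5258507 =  - 1559^1*3373^1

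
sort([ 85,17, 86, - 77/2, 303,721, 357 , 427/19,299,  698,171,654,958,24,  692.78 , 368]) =[ - 77/2, 17,427/19,  24,85 , 86 , 171,  299, 303, 357, 368 , 654,692.78, 698, 721,958]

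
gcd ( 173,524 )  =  1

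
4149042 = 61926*67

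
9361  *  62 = 580382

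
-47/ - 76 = 47/76 = 0.62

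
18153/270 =67 + 7/30  =  67.23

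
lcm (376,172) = 16168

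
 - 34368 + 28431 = -5937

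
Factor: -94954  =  -2^1*197^1 * 241^1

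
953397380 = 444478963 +508918417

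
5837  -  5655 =182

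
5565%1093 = 100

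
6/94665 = 2/31555 = 0.00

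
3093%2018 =1075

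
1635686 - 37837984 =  - 36202298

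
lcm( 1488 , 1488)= 1488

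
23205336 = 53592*433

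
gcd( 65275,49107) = 1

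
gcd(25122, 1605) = 3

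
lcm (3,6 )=6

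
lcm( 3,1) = 3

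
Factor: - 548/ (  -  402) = 2^1*3^ ( - 1)*67^( - 1 )*137^1 = 274/201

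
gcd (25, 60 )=5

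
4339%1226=661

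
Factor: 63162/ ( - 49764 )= - 33/26 = - 2^( - 1)*3^1*11^1 * 13^ ( - 1)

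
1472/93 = 1472/93 = 15.83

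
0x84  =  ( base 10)132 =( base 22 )60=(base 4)2010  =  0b10000100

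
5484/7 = 783 + 3/7 = 783.43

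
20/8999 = 20/8999 = 0.00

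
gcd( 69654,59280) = 1482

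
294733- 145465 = 149268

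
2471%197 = 107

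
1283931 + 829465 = 2113396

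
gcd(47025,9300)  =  75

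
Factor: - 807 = - 3^1*269^1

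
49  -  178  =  -129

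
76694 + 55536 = 132230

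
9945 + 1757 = 11702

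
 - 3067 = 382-3449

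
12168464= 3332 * 3652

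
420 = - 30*(-14) 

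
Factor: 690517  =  19^1 * 36343^1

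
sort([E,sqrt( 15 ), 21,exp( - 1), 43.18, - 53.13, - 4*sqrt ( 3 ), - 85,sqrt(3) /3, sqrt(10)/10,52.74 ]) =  [ - 85,- 53.13, - 4* sqrt( 3),sqrt(10)/10,exp ( - 1 ),sqrt (3) /3, E, sqrt (15 ),21,43.18,52.74 ]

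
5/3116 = 5/3116= 0.00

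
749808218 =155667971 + 594140247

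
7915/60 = 131 + 11/12= 131.92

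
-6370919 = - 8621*739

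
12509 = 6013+6496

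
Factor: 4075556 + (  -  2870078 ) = 1205478 = 2^1*3^2*193^1*347^1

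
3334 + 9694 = 13028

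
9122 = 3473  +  5649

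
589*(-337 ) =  - 198493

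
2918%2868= 50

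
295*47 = 13865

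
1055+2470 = 3525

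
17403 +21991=39394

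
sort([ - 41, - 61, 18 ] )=[ - 61, - 41,18]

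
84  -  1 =83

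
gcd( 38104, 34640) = 3464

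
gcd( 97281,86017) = 1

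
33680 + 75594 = 109274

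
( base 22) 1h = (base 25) 1e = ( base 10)39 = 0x27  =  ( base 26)1D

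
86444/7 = 86444/7 = 12349.14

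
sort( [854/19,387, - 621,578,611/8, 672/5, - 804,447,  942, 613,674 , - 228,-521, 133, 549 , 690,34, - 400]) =[-804, - 621, - 521, - 400, - 228,34,854/19, 611/8,133,  672/5, 387,447,549,578 , 613,674,690, 942]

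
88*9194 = 809072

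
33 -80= - 47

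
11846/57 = 11846/57 = 207.82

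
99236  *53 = 5259508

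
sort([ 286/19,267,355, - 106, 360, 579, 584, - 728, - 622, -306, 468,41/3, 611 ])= [-728, - 622 , - 306, - 106, 41/3, 286/19 , 267,  355, 360, 468, 579,584 , 611 ]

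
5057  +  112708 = 117765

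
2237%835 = 567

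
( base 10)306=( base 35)8q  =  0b100110010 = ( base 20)F6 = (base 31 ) 9R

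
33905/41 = 33905/41 =826.95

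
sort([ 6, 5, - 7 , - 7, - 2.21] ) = [ - 7, - 7, - 2.21 , 5, 6] 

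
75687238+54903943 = 130591181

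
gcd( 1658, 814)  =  2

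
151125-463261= - 312136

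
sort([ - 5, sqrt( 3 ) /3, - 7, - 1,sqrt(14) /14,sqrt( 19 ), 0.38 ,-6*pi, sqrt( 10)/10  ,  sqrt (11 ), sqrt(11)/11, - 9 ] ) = [ - 6*pi, - 9, -7, - 5,-1, sqrt( 14)/14, sqrt(11) /11,sqrt( 10)/10,0.38,sqrt(3 )/3, sqrt( 11), sqrt( 19)] 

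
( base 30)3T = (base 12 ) 9b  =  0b1110111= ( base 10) 119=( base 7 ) 230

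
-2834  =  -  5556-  - 2722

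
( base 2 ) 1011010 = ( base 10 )90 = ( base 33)2O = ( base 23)3L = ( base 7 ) 156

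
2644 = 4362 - 1718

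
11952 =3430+8522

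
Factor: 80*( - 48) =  - 3840 = - 2^8*3^1*5^1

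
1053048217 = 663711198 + 389337019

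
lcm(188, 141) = 564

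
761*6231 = 4741791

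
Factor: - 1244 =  - 2^2*311^1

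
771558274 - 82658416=688899858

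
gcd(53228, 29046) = 2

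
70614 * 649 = 45828486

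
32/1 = 32=32.00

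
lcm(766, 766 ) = 766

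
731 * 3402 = 2486862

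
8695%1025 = 495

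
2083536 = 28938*72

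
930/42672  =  155/7112 =0.02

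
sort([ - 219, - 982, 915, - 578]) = [ - 982,- 578, - 219, 915 ] 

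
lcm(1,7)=7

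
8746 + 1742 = 10488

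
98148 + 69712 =167860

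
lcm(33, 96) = 1056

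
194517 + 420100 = 614617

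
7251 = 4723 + 2528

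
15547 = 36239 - 20692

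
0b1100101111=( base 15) 395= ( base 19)24h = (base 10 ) 815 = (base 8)1457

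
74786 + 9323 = 84109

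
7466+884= 8350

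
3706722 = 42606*87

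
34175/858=34175/858  =  39.83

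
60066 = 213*282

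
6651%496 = 203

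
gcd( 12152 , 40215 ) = 7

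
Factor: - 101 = -101^1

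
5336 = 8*667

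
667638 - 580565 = 87073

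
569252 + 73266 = 642518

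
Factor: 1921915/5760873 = 3^(-2)*5^1*359^(- 1 ) * 1783^(-1)*384383^1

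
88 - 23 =65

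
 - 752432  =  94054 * ( - 8)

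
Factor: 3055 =5^1*13^1 * 47^1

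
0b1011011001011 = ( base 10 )5835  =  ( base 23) B0G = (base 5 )141320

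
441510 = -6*( - 73585) 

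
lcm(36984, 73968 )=73968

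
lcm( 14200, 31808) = 795200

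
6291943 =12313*511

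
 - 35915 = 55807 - 91722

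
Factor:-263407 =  - 29^1 * 31^1*293^1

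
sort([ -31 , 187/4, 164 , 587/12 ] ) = [ - 31, 187/4, 587/12,164]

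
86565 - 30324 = 56241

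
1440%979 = 461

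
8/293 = 8/293 = 0.03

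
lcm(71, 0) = 0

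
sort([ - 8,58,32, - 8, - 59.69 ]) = [ - 59.69 ,- 8  , - 8,32,58]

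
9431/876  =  9431/876 =10.77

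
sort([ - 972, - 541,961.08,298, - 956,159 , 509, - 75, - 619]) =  [ - 972, - 956, - 619,  -  541, - 75 , 159,298,509 , 961.08]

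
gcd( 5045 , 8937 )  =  1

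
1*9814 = 9814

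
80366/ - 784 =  - 103+193/392 = - 102.51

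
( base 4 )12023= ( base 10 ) 395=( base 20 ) JF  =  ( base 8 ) 613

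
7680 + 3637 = 11317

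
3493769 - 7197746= - 3703977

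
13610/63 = 13610/63= 216.03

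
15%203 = 15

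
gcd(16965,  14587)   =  29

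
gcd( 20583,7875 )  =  9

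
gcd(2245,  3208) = 1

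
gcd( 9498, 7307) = 1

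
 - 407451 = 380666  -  788117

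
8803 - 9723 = - 920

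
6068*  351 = 2129868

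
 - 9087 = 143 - 9230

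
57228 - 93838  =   - 36610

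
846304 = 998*848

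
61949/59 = 1049 + 58/59 = 1049.98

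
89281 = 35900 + 53381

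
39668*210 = 8330280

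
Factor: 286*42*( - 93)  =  -2^2*3^2*7^1*11^1 * 13^1 * 31^1 =- 1117116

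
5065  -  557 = 4508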